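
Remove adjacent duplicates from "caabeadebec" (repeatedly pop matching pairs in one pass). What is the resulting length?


Input: caabeadebec
Stack-based adjacent duplicate removal:
  Read 'c': push. Stack: c
  Read 'a': push. Stack: ca
  Read 'a': matches stack top 'a' => pop. Stack: c
  Read 'b': push. Stack: cb
  Read 'e': push. Stack: cbe
  Read 'a': push. Stack: cbea
  Read 'd': push. Stack: cbead
  Read 'e': push. Stack: cbeade
  Read 'b': push. Stack: cbeadeb
  Read 'e': push. Stack: cbeadebe
  Read 'c': push. Stack: cbeadebec
Final stack: "cbeadebec" (length 9)

9


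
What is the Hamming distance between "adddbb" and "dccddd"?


Comparing "adddbb" and "dccddd" position by position:
  Position 0: 'a' vs 'd' => differ
  Position 1: 'd' vs 'c' => differ
  Position 2: 'd' vs 'c' => differ
  Position 3: 'd' vs 'd' => same
  Position 4: 'b' vs 'd' => differ
  Position 5: 'b' vs 'd' => differ
Total differences (Hamming distance): 5

5


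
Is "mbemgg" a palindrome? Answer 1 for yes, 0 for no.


Input: mbemgg
Reversed: ggmebm
  Compare pos 0 ('m') with pos 5 ('g'): MISMATCH
  Compare pos 1 ('b') with pos 4 ('g'): MISMATCH
  Compare pos 2 ('e') with pos 3 ('m'): MISMATCH
Result: not a palindrome

0


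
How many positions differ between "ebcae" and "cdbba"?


Comparing "ebcae" and "cdbba" position by position:
  Position 0: 'e' vs 'c' => DIFFER
  Position 1: 'b' vs 'd' => DIFFER
  Position 2: 'c' vs 'b' => DIFFER
  Position 3: 'a' vs 'b' => DIFFER
  Position 4: 'e' vs 'a' => DIFFER
Positions that differ: 5

5


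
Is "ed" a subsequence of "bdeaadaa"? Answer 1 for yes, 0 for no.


Check if "ed" is a subsequence of "bdeaadaa"
Greedy scan:
  Position 0 ('b'): no match needed
  Position 1 ('d'): no match needed
  Position 2 ('e'): matches sub[0] = 'e'
  Position 3 ('a'): no match needed
  Position 4 ('a'): no match needed
  Position 5 ('d'): matches sub[1] = 'd'
  Position 6 ('a'): no match needed
  Position 7 ('a'): no match needed
All 2 characters matched => is a subsequence

1


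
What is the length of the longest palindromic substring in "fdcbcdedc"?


Input: "fdcbcdedc"
Checking substrings for palindromes:
  [1:6] "dcbcd" (len 5) => palindrome
  [4:9] "cdedc" (len 5) => palindrome
  [2:5] "cbc" (len 3) => palindrome
  [5:8] "ded" (len 3) => palindrome
Longest palindromic substring: "dcbcd" with length 5

5


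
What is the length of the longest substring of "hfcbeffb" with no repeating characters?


Input: "hfcbeffb"
Sliding window (track last position of each char):
  Position 0 ('h'): window [0,0] length 1 -- new best
  Position 1 ('f'): window [0,1] length 2 -- new best
  Position 2 ('c'): window [0,2] length 3 -- new best
  Position 3 ('b'): window [0,3] length 4 -- new best
  Position 4 ('e'): window [0,4] length 5 -- new best
  Position 5 ('f'): repeat (last at 1), move window start to 2
  Position 5 ('f'): window [2,5] length 4
  Position 6 ('f'): repeat (last at 5), move window start to 6
  Position 6 ('f'): window [6,6] length 1
  Position 7 ('b'): window [6,7] length 2
Longest substring with no repeats: "hfcbe" with length 5

5


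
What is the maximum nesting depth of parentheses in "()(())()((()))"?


Input: "()(())()((()))"
Tracking depth:
  Position 0 '(': depth becomes 1
  Position 1 ')': depth becomes 0
  Position 2 '(': depth becomes 1
  Position 3 '(': depth becomes 2
  Position 4 ')': depth becomes 1
  Position 5 ')': depth becomes 0
  Position 6 '(': depth becomes 1
  Position 7 ')': depth becomes 0
  Position 8 '(': depth becomes 1
  Position 9 '(': depth becomes 2
  Position 10 '(': depth becomes 3
  Position 11 ')': depth becomes 2
  Position 12 ')': depth becomes 1
  Position 13 ')': depth becomes 0
Maximum depth reached: 3

3


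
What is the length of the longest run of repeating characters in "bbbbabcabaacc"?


Input: "bbbbabcabaacc"
Scanning for longest run:
  Position 1 ('b'): continues run of 'b', length=2
  Position 2 ('b'): continues run of 'b', length=3
  Position 3 ('b'): continues run of 'b', length=4
  Position 4 ('a'): new char, reset run to 1
  Position 5 ('b'): new char, reset run to 1
  Position 6 ('c'): new char, reset run to 1
  Position 7 ('a'): new char, reset run to 1
  Position 8 ('b'): new char, reset run to 1
  Position 9 ('a'): new char, reset run to 1
  Position 10 ('a'): continues run of 'a', length=2
  Position 11 ('c'): new char, reset run to 1
  Position 12 ('c'): continues run of 'c', length=2
Longest run: 'b' with length 4

4


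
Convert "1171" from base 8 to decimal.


Input: "1171" in base 8
Positional expansion:
  Digit '1' (value 1) x 8^3 = 512
  Digit '1' (value 1) x 8^2 = 64
  Digit '7' (value 7) x 8^1 = 56
  Digit '1' (value 1) x 8^0 = 1
Sum = 633

633


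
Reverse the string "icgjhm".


Input: icgjhm
Reading characters right to left:
  Position 5: 'm'
  Position 4: 'h'
  Position 3: 'j'
  Position 2: 'g'
  Position 1: 'c'
  Position 0: 'i'
Reversed: mhjgci

mhjgci


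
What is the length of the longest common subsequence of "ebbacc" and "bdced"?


LCS of "ebbacc" and "bdced"
DP table:
           b    d    c    e    d
      0    0    0    0    0    0
  e   0    0    0    0    1    1
  b   0    1    1    1    1    1
  b   0    1    1    1    1    1
  a   0    1    1    1    1    1
  c   0    1    1    2    2    2
  c   0    1    1    2    2    2
LCS length = dp[6][5] = 2

2


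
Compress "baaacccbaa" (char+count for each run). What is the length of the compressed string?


Input: baaacccbaa
Runs:
  'b' x 1 => "b1"
  'a' x 3 => "a3"
  'c' x 3 => "c3"
  'b' x 1 => "b1"
  'a' x 2 => "a2"
Compressed: "b1a3c3b1a2"
Compressed length: 10

10


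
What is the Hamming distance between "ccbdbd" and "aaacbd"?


Comparing "ccbdbd" and "aaacbd" position by position:
  Position 0: 'c' vs 'a' => differ
  Position 1: 'c' vs 'a' => differ
  Position 2: 'b' vs 'a' => differ
  Position 3: 'd' vs 'c' => differ
  Position 4: 'b' vs 'b' => same
  Position 5: 'd' vs 'd' => same
Total differences (Hamming distance): 4

4


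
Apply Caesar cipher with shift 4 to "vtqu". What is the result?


Caesar cipher: shift "vtqu" by 4
  'v' (pos 21) + 4 = pos 25 = 'z'
  't' (pos 19) + 4 = pos 23 = 'x'
  'q' (pos 16) + 4 = pos 20 = 'u'
  'u' (pos 20) + 4 = pos 24 = 'y'
Result: zxuy

zxuy


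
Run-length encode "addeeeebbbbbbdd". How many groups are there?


Input: addeeeebbbbbbdd
Scanning for consecutive runs:
  Group 1: 'a' x 1 (positions 0-0)
  Group 2: 'd' x 2 (positions 1-2)
  Group 3: 'e' x 4 (positions 3-6)
  Group 4: 'b' x 6 (positions 7-12)
  Group 5: 'd' x 2 (positions 13-14)
Total groups: 5

5


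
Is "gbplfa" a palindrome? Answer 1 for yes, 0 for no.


Input: gbplfa
Reversed: aflpbg
  Compare pos 0 ('g') with pos 5 ('a'): MISMATCH
  Compare pos 1 ('b') with pos 4 ('f'): MISMATCH
  Compare pos 2 ('p') with pos 3 ('l'): MISMATCH
Result: not a palindrome

0


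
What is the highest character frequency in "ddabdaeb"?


Input: ddabdaeb
Character counts:
  'a': 2
  'b': 2
  'd': 3
  'e': 1
Maximum frequency: 3

3


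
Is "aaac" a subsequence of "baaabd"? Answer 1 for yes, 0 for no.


Check if "aaac" is a subsequence of "baaabd"
Greedy scan:
  Position 0 ('b'): no match needed
  Position 1 ('a'): matches sub[0] = 'a'
  Position 2 ('a'): matches sub[1] = 'a'
  Position 3 ('a'): matches sub[2] = 'a'
  Position 4 ('b'): no match needed
  Position 5 ('d'): no match needed
Only matched 3/4 characters => not a subsequence

0


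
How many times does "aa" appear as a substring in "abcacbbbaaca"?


Searching for "aa" in "abcacbbbaaca"
Scanning each position:
  Position 0: "ab" => no
  Position 1: "bc" => no
  Position 2: "ca" => no
  Position 3: "ac" => no
  Position 4: "cb" => no
  Position 5: "bb" => no
  Position 6: "bb" => no
  Position 7: "ba" => no
  Position 8: "aa" => MATCH
  Position 9: "ac" => no
  Position 10: "ca" => no
Total occurrences: 1

1


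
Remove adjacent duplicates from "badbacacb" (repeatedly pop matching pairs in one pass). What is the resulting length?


Input: badbacacb
Stack-based adjacent duplicate removal:
  Read 'b': push. Stack: b
  Read 'a': push. Stack: ba
  Read 'd': push. Stack: bad
  Read 'b': push. Stack: badb
  Read 'a': push. Stack: badba
  Read 'c': push. Stack: badbac
  Read 'a': push. Stack: badbaca
  Read 'c': push. Stack: badbacac
  Read 'b': push. Stack: badbacacb
Final stack: "badbacacb" (length 9)

9


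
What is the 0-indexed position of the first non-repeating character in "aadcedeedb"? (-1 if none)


Input: aadcedeedb
Character frequencies:
  'a': 2
  'b': 1
  'c': 1
  'd': 3
  'e': 3
Scanning left to right for freq == 1:
  Position 0 ('a'): freq=2, skip
  Position 1 ('a'): freq=2, skip
  Position 2 ('d'): freq=3, skip
  Position 3 ('c'): unique! => answer = 3

3


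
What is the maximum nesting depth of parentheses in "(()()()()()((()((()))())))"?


Input: "(()()()()()((()((()))())))"
Tracking depth:
  Position 0 '(': depth becomes 1
  Position 1 '(': depth becomes 2
  Position 2 ')': depth becomes 1
  Position 3 '(': depth becomes 2
  Position 4 ')': depth becomes 1
  Position 5 '(': depth becomes 2
  Position 6 ')': depth becomes 1
  Position 7 '(': depth becomes 2
  Position 8 ')': depth becomes 1
  Position 9 '(': depth becomes 2
  Position 10 ')': depth becomes 1
  Position 11 '(': depth becomes 2
  Position 12 '(': depth becomes 3
  Position 13 '(': depth becomes 4
  Position 14 ')': depth becomes 3
  Position 15 '(': depth becomes 4
  Position 16 '(': depth becomes 5
  Position 17 '(': depth becomes 6
  Position 18 ')': depth becomes 5
  Position 19 ')': depth becomes 4
  Position 20 ')': depth becomes 3
  Position 21 '(': depth becomes 4
  Position 22 ')': depth becomes 3
  Position 23 ')': depth becomes 2
  Position 24 ')': depth becomes 1
  Position 25 ')': depth becomes 0
Maximum depth reached: 6

6


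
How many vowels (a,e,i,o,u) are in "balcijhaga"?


Input: balcijhaga
Checking each character:
  'b' at position 0: consonant
  'a' at position 1: vowel (running total: 1)
  'l' at position 2: consonant
  'c' at position 3: consonant
  'i' at position 4: vowel (running total: 2)
  'j' at position 5: consonant
  'h' at position 6: consonant
  'a' at position 7: vowel (running total: 3)
  'g' at position 8: consonant
  'a' at position 9: vowel (running total: 4)
Total vowels: 4

4


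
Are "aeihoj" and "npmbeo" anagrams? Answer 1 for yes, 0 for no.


Strings: "aeihoj", "npmbeo"
Sorted first:  aehijo
Sorted second: bemnop
Differ at position 0: 'a' vs 'b' => not anagrams

0


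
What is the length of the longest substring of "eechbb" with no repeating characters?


Input: "eechbb"
Sliding window (track last position of each char):
  Position 0 ('e'): window [0,0] length 1 -- new best
  Position 1 ('e'): repeat (last at 0), move window start to 1
  Position 1 ('e'): window [1,1] length 1
  Position 2 ('c'): window [1,2] length 2 -- new best
  Position 3 ('h'): window [1,3] length 3 -- new best
  Position 4 ('b'): window [1,4] length 4 -- new best
  Position 5 ('b'): repeat (last at 4), move window start to 5
  Position 5 ('b'): window [5,5] length 1
Longest substring with no repeats: "echb" with length 4

4


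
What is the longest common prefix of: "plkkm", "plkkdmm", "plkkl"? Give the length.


Words: plkkm, plkkdmm, plkkl
  Position 0: all 'p' => match
  Position 1: all 'l' => match
  Position 2: all 'k' => match
  Position 3: all 'k' => match
  Position 4: ('m', 'd', 'l') => mismatch, stop
LCP = "plkk" (length 4)

4


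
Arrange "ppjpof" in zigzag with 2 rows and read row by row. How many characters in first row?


Zigzag "ppjpof" into 2 rows:
Placing characters:
  'p' => row 0
  'p' => row 1
  'j' => row 0
  'p' => row 1
  'o' => row 0
  'f' => row 1
Rows:
  Row 0: "pjo"
  Row 1: "ppf"
First row length: 3

3


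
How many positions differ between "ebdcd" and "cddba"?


Comparing "ebdcd" and "cddba" position by position:
  Position 0: 'e' vs 'c' => DIFFER
  Position 1: 'b' vs 'd' => DIFFER
  Position 2: 'd' vs 'd' => same
  Position 3: 'c' vs 'b' => DIFFER
  Position 4: 'd' vs 'a' => DIFFER
Positions that differ: 4

4


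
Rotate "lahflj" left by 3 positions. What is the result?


Input: "lahflj", rotate left by 3
First 3 characters: "lah"
Remaining characters: "flj"
Concatenate remaining + first: "flj" + "lah" = "fljlah"

fljlah


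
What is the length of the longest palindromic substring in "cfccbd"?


Input: "cfccbd"
Checking substrings for palindromes:
  [0:3] "cfc" (len 3) => palindrome
  [2:4] "cc" (len 2) => palindrome
Longest palindromic substring: "cfc" with length 3

3


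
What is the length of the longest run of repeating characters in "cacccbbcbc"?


Input: "cacccbbcbc"
Scanning for longest run:
  Position 1 ('a'): new char, reset run to 1
  Position 2 ('c'): new char, reset run to 1
  Position 3 ('c'): continues run of 'c', length=2
  Position 4 ('c'): continues run of 'c', length=3
  Position 5 ('b'): new char, reset run to 1
  Position 6 ('b'): continues run of 'b', length=2
  Position 7 ('c'): new char, reset run to 1
  Position 8 ('b'): new char, reset run to 1
  Position 9 ('c'): new char, reset run to 1
Longest run: 'c' with length 3

3


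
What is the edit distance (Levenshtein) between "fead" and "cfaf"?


Computing edit distance: "fead" -> "cfaf"
DP table:
           c    f    a    f
      0    1    2    3    4
  f   1    1    1    2    3
  e   2    2    2    2    3
  a   3    3    3    2    3
  d   4    4    4    3    3
Edit distance = dp[4][4] = 3

3


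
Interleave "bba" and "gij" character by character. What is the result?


Interleaving "bba" and "gij":
  Position 0: 'b' from first, 'g' from second => "bg"
  Position 1: 'b' from first, 'i' from second => "bi"
  Position 2: 'a' from first, 'j' from second => "aj"
Result: bgbiaj

bgbiaj


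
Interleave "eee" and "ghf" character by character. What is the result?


Interleaving "eee" and "ghf":
  Position 0: 'e' from first, 'g' from second => "eg"
  Position 1: 'e' from first, 'h' from second => "eh"
  Position 2: 'e' from first, 'f' from second => "ef"
Result: egehef

egehef


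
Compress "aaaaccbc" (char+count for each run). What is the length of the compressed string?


Input: aaaaccbc
Runs:
  'a' x 4 => "a4"
  'c' x 2 => "c2"
  'b' x 1 => "b1"
  'c' x 1 => "c1"
Compressed: "a4c2b1c1"
Compressed length: 8

8


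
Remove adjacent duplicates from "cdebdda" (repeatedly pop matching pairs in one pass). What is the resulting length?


Input: cdebdda
Stack-based adjacent duplicate removal:
  Read 'c': push. Stack: c
  Read 'd': push. Stack: cd
  Read 'e': push. Stack: cde
  Read 'b': push. Stack: cdeb
  Read 'd': push. Stack: cdebd
  Read 'd': matches stack top 'd' => pop. Stack: cdeb
  Read 'a': push. Stack: cdeba
Final stack: "cdeba" (length 5)

5


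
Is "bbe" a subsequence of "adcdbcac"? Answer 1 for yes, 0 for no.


Check if "bbe" is a subsequence of "adcdbcac"
Greedy scan:
  Position 0 ('a'): no match needed
  Position 1 ('d'): no match needed
  Position 2 ('c'): no match needed
  Position 3 ('d'): no match needed
  Position 4 ('b'): matches sub[0] = 'b'
  Position 5 ('c'): no match needed
  Position 6 ('a'): no match needed
  Position 7 ('c'): no match needed
Only matched 1/3 characters => not a subsequence

0


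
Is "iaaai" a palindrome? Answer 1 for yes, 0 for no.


Input: iaaai
Reversed: iaaai
  Compare pos 0 ('i') with pos 4 ('i'): match
  Compare pos 1 ('a') with pos 3 ('a'): match
Result: palindrome

1


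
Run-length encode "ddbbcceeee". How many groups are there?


Input: ddbbcceeee
Scanning for consecutive runs:
  Group 1: 'd' x 2 (positions 0-1)
  Group 2: 'b' x 2 (positions 2-3)
  Group 3: 'c' x 2 (positions 4-5)
  Group 4: 'e' x 4 (positions 6-9)
Total groups: 4

4


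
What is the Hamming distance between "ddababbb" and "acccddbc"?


Comparing "ddababbb" and "acccddbc" position by position:
  Position 0: 'd' vs 'a' => differ
  Position 1: 'd' vs 'c' => differ
  Position 2: 'a' vs 'c' => differ
  Position 3: 'b' vs 'c' => differ
  Position 4: 'a' vs 'd' => differ
  Position 5: 'b' vs 'd' => differ
  Position 6: 'b' vs 'b' => same
  Position 7: 'b' vs 'c' => differ
Total differences (Hamming distance): 7

7


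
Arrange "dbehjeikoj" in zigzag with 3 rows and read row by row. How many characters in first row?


Zigzag "dbehjeikoj" into 3 rows:
Placing characters:
  'd' => row 0
  'b' => row 1
  'e' => row 2
  'h' => row 1
  'j' => row 0
  'e' => row 1
  'i' => row 2
  'k' => row 1
  'o' => row 0
  'j' => row 1
Rows:
  Row 0: "djo"
  Row 1: "bhekj"
  Row 2: "ei"
First row length: 3

3


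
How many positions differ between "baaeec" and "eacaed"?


Comparing "baaeec" and "eacaed" position by position:
  Position 0: 'b' vs 'e' => DIFFER
  Position 1: 'a' vs 'a' => same
  Position 2: 'a' vs 'c' => DIFFER
  Position 3: 'e' vs 'a' => DIFFER
  Position 4: 'e' vs 'e' => same
  Position 5: 'c' vs 'd' => DIFFER
Positions that differ: 4

4


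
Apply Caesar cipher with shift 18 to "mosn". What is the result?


Caesar cipher: shift "mosn" by 18
  'm' (pos 12) + 18 = pos 4 = 'e'
  'o' (pos 14) + 18 = pos 6 = 'g'
  's' (pos 18) + 18 = pos 10 = 'k'
  'n' (pos 13) + 18 = pos 5 = 'f'
Result: egkf

egkf


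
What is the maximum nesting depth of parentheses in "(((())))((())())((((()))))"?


Input: "(((())))((())())((((()))))"
Tracking depth:
  Position 0 '(': depth becomes 1
  Position 1 '(': depth becomes 2
  Position 2 '(': depth becomes 3
  Position 3 '(': depth becomes 4
  Position 4 ')': depth becomes 3
  Position 5 ')': depth becomes 2
  Position 6 ')': depth becomes 1
  Position 7 ')': depth becomes 0
  Position 8 '(': depth becomes 1
  Position 9 '(': depth becomes 2
  Position 10 '(': depth becomes 3
  Position 11 ')': depth becomes 2
  Position 12 ')': depth becomes 1
  Position 13 '(': depth becomes 2
  Position 14 ')': depth becomes 1
  Position 15 ')': depth becomes 0
  Position 16 '(': depth becomes 1
  Position 17 '(': depth becomes 2
  Position 18 '(': depth becomes 3
  Position 19 '(': depth becomes 4
  Position 20 '(': depth becomes 5
  Position 21 ')': depth becomes 4
  Position 22 ')': depth becomes 3
  Position 23 ')': depth becomes 2
  Position 24 ')': depth becomes 1
  Position 25 ')': depth becomes 0
Maximum depth reached: 5

5


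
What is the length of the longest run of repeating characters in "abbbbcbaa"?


Input: "abbbbcbaa"
Scanning for longest run:
  Position 1 ('b'): new char, reset run to 1
  Position 2 ('b'): continues run of 'b', length=2
  Position 3 ('b'): continues run of 'b', length=3
  Position 4 ('b'): continues run of 'b', length=4
  Position 5 ('c'): new char, reset run to 1
  Position 6 ('b'): new char, reset run to 1
  Position 7 ('a'): new char, reset run to 1
  Position 8 ('a'): continues run of 'a', length=2
Longest run: 'b' with length 4

4


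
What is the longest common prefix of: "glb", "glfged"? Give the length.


Words: glb, glfged
  Position 0: all 'g' => match
  Position 1: all 'l' => match
  Position 2: ('b', 'f') => mismatch, stop
LCP = "gl" (length 2)

2


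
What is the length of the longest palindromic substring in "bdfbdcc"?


Input: "bdfbdcc"
Checking substrings for palindromes:
  [5:7] "cc" (len 2) => palindrome
Longest palindromic substring: "cc" with length 2

2


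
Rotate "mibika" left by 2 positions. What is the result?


Input: "mibika", rotate left by 2
First 2 characters: "mi"
Remaining characters: "bika"
Concatenate remaining + first: "bika" + "mi" = "bikami"

bikami


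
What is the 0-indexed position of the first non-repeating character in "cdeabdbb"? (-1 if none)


Input: cdeabdbb
Character frequencies:
  'a': 1
  'b': 3
  'c': 1
  'd': 2
  'e': 1
Scanning left to right for freq == 1:
  Position 0 ('c'): unique! => answer = 0

0


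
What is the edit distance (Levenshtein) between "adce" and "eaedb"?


Computing edit distance: "adce" -> "eaedb"
DP table:
           e    a    e    d    b
      0    1    2    3    4    5
  a   1    1    1    2    3    4
  d   2    2    2    2    2    3
  c   3    3    3    3    3    3
  e   4    3    4    3    4    4
Edit distance = dp[4][5] = 4

4


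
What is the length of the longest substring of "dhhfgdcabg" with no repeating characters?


Input: "dhhfgdcabg"
Sliding window (track last position of each char):
  Position 0 ('d'): window [0,0] length 1 -- new best
  Position 1 ('h'): window [0,1] length 2 -- new best
  Position 2 ('h'): repeat (last at 1), move window start to 2
  Position 2 ('h'): window [2,2] length 1
  Position 3 ('f'): window [2,3] length 2
  Position 4 ('g'): window [2,4] length 3 -- new best
  Position 5 ('d'): window [2,5] length 4 -- new best
  Position 6 ('c'): window [2,6] length 5 -- new best
  Position 7 ('a'): window [2,7] length 6 -- new best
  Position 8 ('b'): window [2,8] length 7 -- new best
  Position 9 ('g'): repeat (last at 4), move window start to 5
  Position 9 ('g'): window [5,9] length 5
Longest substring with no repeats: "hfgdcab" with length 7

7


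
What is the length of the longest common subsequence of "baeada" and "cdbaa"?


LCS of "baeada" and "cdbaa"
DP table:
           c    d    b    a    a
      0    0    0    0    0    0
  b   0    0    0    1    1    1
  a   0    0    0    1    2    2
  e   0    0    0    1    2    2
  a   0    0    0    1    2    3
  d   0    0    1    1    2    3
  a   0    0    1    1    2    3
LCS length = dp[6][5] = 3

3


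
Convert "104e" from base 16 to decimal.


Input: "104e" in base 16
Positional expansion:
  Digit '1' (value 1) x 16^3 = 4096
  Digit '0' (value 0) x 16^2 = 0
  Digit '4' (value 4) x 16^1 = 64
  Digit 'e' (value 14) x 16^0 = 14
Sum = 4174

4174


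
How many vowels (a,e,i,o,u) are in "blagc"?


Input: blagc
Checking each character:
  'b' at position 0: consonant
  'l' at position 1: consonant
  'a' at position 2: vowel (running total: 1)
  'g' at position 3: consonant
  'c' at position 4: consonant
Total vowels: 1

1


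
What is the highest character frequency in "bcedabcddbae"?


Input: bcedabcddbae
Character counts:
  'a': 2
  'b': 3
  'c': 2
  'd': 3
  'e': 2
Maximum frequency: 3

3


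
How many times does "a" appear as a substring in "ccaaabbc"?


Searching for "a" in "ccaaabbc"
Scanning each position:
  Position 0: "c" => no
  Position 1: "c" => no
  Position 2: "a" => MATCH
  Position 3: "a" => MATCH
  Position 4: "a" => MATCH
  Position 5: "b" => no
  Position 6: "b" => no
  Position 7: "c" => no
Total occurrences: 3

3


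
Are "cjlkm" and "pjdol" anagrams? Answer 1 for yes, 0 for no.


Strings: "cjlkm", "pjdol"
Sorted first:  cjklm
Sorted second: djlop
Differ at position 0: 'c' vs 'd' => not anagrams

0


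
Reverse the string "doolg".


Input: doolg
Reading characters right to left:
  Position 4: 'g'
  Position 3: 'l'
  Position 2: 'o'
  Position 1: 'o'
  Position 0: 'd'
Reversed: glood

glood


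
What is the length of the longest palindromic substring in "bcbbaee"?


Input: "bcbbaee"
Checking substrings for palindromes:
  [0:3] "bcb" (len 3) => palindrome
  [2:4] "bb" (len 2) => palindrome
  [5:7] "ee" (len 2) => palindrome
Longest palindromic substring: "bcb" with length 3

3


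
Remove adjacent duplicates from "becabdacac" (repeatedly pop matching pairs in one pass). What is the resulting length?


Input: becabdacac
Stack-based adjacent duplicate removal:
  Read 'b': push. Stack: b
  Read 'e': push. Stack: be
  Read 'c': push. Stack: bec
  Read 'a': push. Stack: beca
  Read 'b': push. Stack: becab
  Read 'd': push. Stack: becabd
  Read 'a': push. Stack: becabda
  Read 'c': push. Stack: becabdac
  Read 'a': push. Stack: becabdaca
  Read 'c': push. Stack: becabdacac
Final stack: "becabdacac" (length 10)

10


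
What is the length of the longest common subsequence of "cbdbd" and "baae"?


LCS of "cbdbd" and "baae"
DP table:
           b    a    a    e
      0    0    0    0    0
  c   0    0    0    0    0
  b   0    1    1    1    1
  d   0    1    1    1    1
  b   0    1    1    1    1
  d   0    1    1    1    1
LCS length = dp[5][4] = 1

1


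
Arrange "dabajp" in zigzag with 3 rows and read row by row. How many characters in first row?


Zigzag "dabajp" into 3 rows:
Placing characters:
  'd' => row 0
  'a' => row 1
  'b' => row 2
  'a' => row 1
  'j' => row 0
  'p' => row 1
Rows:
  Row 0: "dj"
  Row 1: "aap"
  Row 2: "b"
First row length: 2

2


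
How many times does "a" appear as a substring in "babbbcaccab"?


Searching for "a" in "babbbcaccab"
Scanning each position:
  Position 0: "b" => no
  Position 1: "a" => MATCH
  Position 2: "b" => no
  Position 3: "b" => no
  Position 4: "b" => no
  Position 5: "c" => no
  Position 6: "a" => MATCH
  Position 7: "c" => no
  Position 8: "c" => no
  Position 9: "a" => MATCH
  Position 10: "b" => no
Total occurrences: 3

3


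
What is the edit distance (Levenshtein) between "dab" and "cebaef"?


Computing edit distance: "dab" -> "cebaef"
DP table:
           c    e    b    a    e    f
      0    1    2    3    4    5    6
  d   1    1    2    3    4    5    6
  a   2    2    2    3    3    4    5
  b   3    3    3    2    3    4    5
Edit distance = dp[3][6] = 5

5


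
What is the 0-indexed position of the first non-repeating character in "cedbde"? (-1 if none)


Input: cedbde
Character frequencies:
  'b': 1
  'c': 1
  'd': 2
  'e': 2
Scanning left to right for freq == 1:
  Position 0 ('c'): unique! => answer = 0

0


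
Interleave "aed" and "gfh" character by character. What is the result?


Interleaving "aed" and "gfh":
  Position 0: 'a' from first, 'g' from second => "ag"
  Position 1: 'e' from first, 'f' from second => "ef"
  Position 2: 'd' from first, 'h' from second => "dh"
Result: agefdh

agefdh


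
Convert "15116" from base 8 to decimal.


Input: "15116" in base 8
Positional expansion:
  Digit '1' (value 1) x 8^4 = 4096
  Digit '5' (value 5) x 8^3 = 2560
  Digit '1' (value 1) x 8^2 = 64
  Digit '1' (value 1) x 8^1 = 8
  Digit '6' (value 6) x 8^0 = 6
Sum = 6734

6734


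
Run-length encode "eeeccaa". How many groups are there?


Input: eeeccaa
Scanning for consecutive runs:
  Group 1: 'e' x 3 (positions 0-2)
  Group 2: 'c' x 2 (positions 3-4)
  Group 3: 'a' x 2 (positions 5-6)
Total groups: 3

3


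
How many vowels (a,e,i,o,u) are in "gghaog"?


Input: gghaog
Checking each character:
  'g' at position 0: consonant
  'g' at position 1: consonant
  'h' at position 2: consonant
  'a' at position 3: vowel (running total: 1)
  'o' at position 4: vowel (running total: 2)
  'g' at position 5: consonant
Total vowels: 2

2


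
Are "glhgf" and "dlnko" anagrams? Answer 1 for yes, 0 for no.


Strings: "glhgf", "dlnko"
Sorted first:  fgghl
Sorted second: dklno
Differ at position 0: 'f' vs 'd' => not anagrams

0


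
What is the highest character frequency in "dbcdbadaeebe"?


Input: dbcdbadaeebe
Character counts:
  'a': 2
  'b': 3
  'c': 1
  'd': 3
  'e': 3
Maximum frequency: 3

3


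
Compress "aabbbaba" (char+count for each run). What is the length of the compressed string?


Input: aabbbaba
Runs:
  'a' x 2 => "a2"
  'b' x 3 => "b3"
  'a' x 1 => "a1"
  'b' x 1 => "b1"
  'a' x 1 => "a1"
Compressed: "a2b3a1b1a1"
Compressed length: 10

10


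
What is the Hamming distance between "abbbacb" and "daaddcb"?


Comparing "abbbacb" and "daaddcb" position by position:
  Position 0: 'a' vs 'd' => differ
  Position 1: 'b' vs 'a' => differ
  Position 2: 'b' vs 'a' => differ
  Position 3: 'b' vs 'd' => differ
  Position 4: 'a' vs 'd' => differ
  Position 5: 'c' vs 'c' => same
  Position 6: 'b' vs 'b' => same
Total differences (Hamming distance): 5

5


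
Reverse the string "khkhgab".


Input: khkhgab
Reading characters right to left:
  Position 6: 'b'
  Position 5: 'a'
  Position 4: 'g'
  Position 3: 'h'
  Position 2: 'k'
  Position 1: 'h'
  Position 0: 'k'
Reversed: baghkhk

baghkhk


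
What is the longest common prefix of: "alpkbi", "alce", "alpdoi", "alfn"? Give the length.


Words: alpkbi, alce, alpdoi, alfn
  Position 0: all 'a' => match
  Position 1: all 'l' => match
  Position 2: ('p', 'c', 'p', 'f') => mismatch, stop
LCP = "al" (length 2)

2


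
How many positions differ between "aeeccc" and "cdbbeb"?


Comparing "aeeccc" and "cdbbeb" position by position:
  Position 0: 'a' vs 'c' => DIFFER
  Position 1: 'e' vs 'd' => DIFFER
  Position 2: 'e' vs 'b' => DIFFER
  Position 3: 'c' vs 'b' => DIFFER
  Position 4: 'c' vs 'e' => DIFFER
  Position 5: 'c' vs 'b' => DIFFER
Positions that differ: 6

6


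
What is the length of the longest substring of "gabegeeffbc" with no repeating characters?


Input: "gabegeeffbc"
Sliding window (track last position of each char):
  Position 0 ('g'): window [0,0] length 1 -- new best
  Position 1 ('a'): window [0,1] length 2 -- new best
  Position 2 ('b'): window [0,2] length 3 -- new best
  Position 3 ('e'): window [0,3] length 4 -- new best
  Position 4 ('g'): repeat (last at 0), move window start to 1
  Position 4 ('g'): window [1,4] length 4
  Position 5 ('e'): repeat (last at 3), move window start to 4
  Position 5 ('e'): window [4,5] length 2
  Position 6 ('e'): repeat (last at 5), move window start to 6
  Position 6 ('e'): window [6,6] length 1
  Position 7 ('f'): window [6,7] length 2
  Position 8 ('f'): repeat (last at 7), move window start to 8
  Position 8 ('f'): window [8,8] length 1
  Position 9 ('b'): window [8,9] length 2
  Position 10 ('c'): window [8,10] length 3
Longest substring with no repeats: "gabe" with length 4

4


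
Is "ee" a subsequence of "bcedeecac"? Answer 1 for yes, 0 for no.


Check if "ee" is a subsequence of "bcedeecac"
Greedy scan:
  Position 0 ('b'): no match needed
  Position 1 ('c'): no match needed
  Position 2 ('e'): matches sub[0] = 'e'
  Position 3 ('d'): no match needed
  Position 4 ('e'): matches sub[1] = 'e'
  Position 5 ('e'): no match needed
  Position 6 ('c'): no match needed
  Position 7 ('a'): no match needed
  Position 8 ('c'): no match needed
All 2 characters matched => is a subsequence

1


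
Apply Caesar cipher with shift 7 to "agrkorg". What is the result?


Caesar cipher: shift "agrkorg" by 7
  'a' (pos 0) + 7 = pos 7 = 'h'
  'g' (pos 6) + 7 = pos 13 = 'n'
  'r' (pos 17) + 7 = pos 24 = 'y'
  'k' (pos 10) + 7 = pos 17 = 'r'
  'o' (pos 14) + 7 = pos 21 = 'v'
  'r' (pos 17) + 7 = pos 24 = 'y'
  'g' (pos 6) + 7 = pos 13 = 'n'
Result: hnyrvyn

hnyrvyn


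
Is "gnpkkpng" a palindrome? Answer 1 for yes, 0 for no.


Input: gnpkkpng
Reversed: gnpkkpng
  Compare pos 0 ('g') with pos 7 ('g'): match
  Compare pos 1 ('n') with pos 6 ('n'): match
  Compare pos 2 ('p') with pos 5 ('p'): match
  Compare pos 3 ('k') with pos 4 ('k'): match
Result: palindrome

1


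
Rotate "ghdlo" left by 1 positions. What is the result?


Input: "ghdlo", rotate left by 1
First 1 characters: "g"
Remaining characters: "hdlo"
Concatenate remaining + first: "hdlo" + "g" = "hdlog"

hdlog


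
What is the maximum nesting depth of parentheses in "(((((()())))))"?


Input: "(((((()())))))"
Tracking depth:
  Position 0 '(': depth becomes 1
  Position 1 '(': depth becomes 2
  Position 2 '(': depth becomes 3
  Position 3 '(': depth becomes 4
  Position 4 '(': depth becomes 5
  Position 5 '(': depth becomes 6
  Position 6 ')': depth becomes 5
  Position 7 '(': depth becomes 6
  Position 8 ')': depth becomes 5
  Position 9 ')': depth becomes 4
  Position 10 ')': depth becomes 3
  Position 11 ')': depth becomes 2
  Position 12 ')': depth becomes 1
  Position 13 ')': depth becomes 0
Maximum depth reached: 6

6


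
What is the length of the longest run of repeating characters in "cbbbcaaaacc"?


Input: "cbbbcaaaacc"
Scanning for longest run:
  Position 1 ('b'): new char, reset run to 1
  Position 2 ('b'): continues run of 'b', length=2
  Position 3 ('b'): continues run of 'b', length=3
  Position 4 ('c'): new char, reset run to 1
  Position 5 ('a'): new char, reset run to 1
  Position 6 ('a'): continues run of 'a', length=2
  Position 7 ('a'): continues run of 'a', length=3
  Position 8 ('a'): continues run of 'a', length=4
  Position 9 ('c'): new char, reset run to 1
  Position 10 ('c'): continues run of 'c', length=2
Longest run: 'a' with length 4

4


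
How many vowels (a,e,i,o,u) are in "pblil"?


Input: pblil
Checking each character:
  'p' at position 0: consonant
  'b' at position 1: consonant
  'l' at position 2: consonant
  'i' at position 3: vowel (running total: 1)
  'l' at position 4: consonant
Total vowels: 1

1


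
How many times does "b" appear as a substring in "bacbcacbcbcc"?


Searching for "b" in "bacbcacbcbcc"
Scanning each position:
  Position 0: "b" => MATCH
  Position 1: "a" => no
  Position 2: "c" => no
  Position 3: "b" => MATCH
  Position 4: "c" => no
  Position 5: "a" => no
  Position 6: "c" => no
  Position 7: "b" => MATCH
  Position 8: "c" => no
  Position 9: "b" => MATCH
  Position 10: "c" => no
  Position 11: "c" => no
Total occurrences: 4

4


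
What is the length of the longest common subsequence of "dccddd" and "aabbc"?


LCS of "dccddd" and "aabbc"
DP table:
           a    a    b    b    c
      0    0    0    0    0    0
  d   0    0    0    0    0    0
  c   0    0    0    0    0    1
  c   0    0    0    0    0    1
  d   0    0    0    0    0    1
  d   0    0    0    0    0    1
  d   0    0    0    0    0    1
LCS length = dp[6][5] = 1

1


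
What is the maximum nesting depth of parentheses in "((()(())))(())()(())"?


Input: "((()(())))(())()(())"
Tracking depth:
  Position 0 '(': depth becomes 1
  Position 1 '(': depth becomes 2
  Position 2 '(': depth becomes 3
  Position 3 ')': depth becomes 2
  Position 4 '(': depth becomes 3
  Position 5 '(': depth becomes 4
  Position 6 ')': depth becomes 3
  Position 7 ')': depth becomes 2
  Position 8 ')': depth becomes 1
  Position 9 ')': depth becomes 0
  Position 10 '(': depth becomes 1
  Position 11 '(': depth becomes 2
  Position 12 ')': depth becomes 1
  Position 13 ')': depth becomes 0
  Position 14 '(': depth becomes 1
  Position 15 ')': depth becomes 0
  Position 16 '(': depth becomes 1
  Position 17 '(': depth becomes 2
  Position 18 ')': depth becomes 1
  Position 19 ')': depth becomes 0
Maximum depth reached: 4

4


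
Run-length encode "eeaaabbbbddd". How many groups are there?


Input: eeaaabbbbddd
Scanning for consecutive runs:
  Group 1: 'e' x 2 (positions 0-1)
  Group 2: 'a' x 3 (positions 2-4)
  Group 3: 'b' x 4 (positions 5-8)
  Group 4: 'd' x 3 (positions 9-11)
Total groups: 4

4


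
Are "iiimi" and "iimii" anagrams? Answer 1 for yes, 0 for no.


Strings: "iiimi", "iimii"
Sorted first:  iiiim
Sorted second: iiiim
Sorted forms match => anagrams

1


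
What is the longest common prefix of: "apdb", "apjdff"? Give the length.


Words: apdb, apjdff
  Position 0: all 'a' => match
  Position 1: all 'p' => match
  Position 2: ('d', 'j') => mismatch, stop
LCP = "ap" (length 2)

2


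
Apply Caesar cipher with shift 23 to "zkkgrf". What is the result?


Caesar cipher: shift "zkkgrf" by 23
  'z' (pos 25) + 23 = pos 22 = 'w'
  'k' (pos 10) + 23 = pos 7 = 'h'
  'k' (pos 10) + 23 = pos 7 = 'h'
  'g' (pos 6) + 23 = pos 3 = 'd'
  'r' (pos 17) + 23 = pos 14 = 'o'
  'f' (pos 5) + 23 = pos 2 = 'c'
Result: whhdoc

whhdoc


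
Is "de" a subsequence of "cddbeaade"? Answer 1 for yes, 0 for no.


Check if "de" is a subsequence of "cddbeaade"
Greedy scan:
  Position 0 ('c'): no match needed
  Position 1 ('d'): matches sub[0] = 'd'
  Position 2 ('d'): no match needed
  Position 3 ('b'): no match needed
  Position 4 ('e'): matches sub[1] = 'e'
  Position 5 ('a'): no match needed
  Position 6 ('a'): no match needed
  Position 7 ('d'): no match needed
  Position 8 ('e'): no match needed
All 2 characters matched => is a subsequence

1


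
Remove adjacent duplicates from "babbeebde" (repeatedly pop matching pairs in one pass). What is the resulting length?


Input: babbeebde
Stack-based adjacent duplicate removal:
  Read 'b': push. Stack: b
  Read 'a': push. Stack: ba
  Read 'b': push. Stack: bab
  Read 'b': matches stack top 'b' => pop. Stack: ba
  Read 'e': push. Stack: bae
  Read 'e': matches stack top 'e' => pop. Stack: ba
  Read 'b': push. Stack: bab
  Read 'd': push. Stack: babd
  Read 'e': push. Stack: babde
Final stack: "babde" (length 5)

5


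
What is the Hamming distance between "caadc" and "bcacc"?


Comparing "caadc" and "bcacc" position by position:
  Position 0: 'c' vs 'b' => differ
  Position 1: 'a' vs 'c' => differ
  Position 2: 'a' vs 'a' => same
  Position 3: 'd' vs 'c' => differ
  Position 4: 'c' vs 'c' => same
Total differences (Hamming distance): 3

3


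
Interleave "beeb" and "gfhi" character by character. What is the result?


Interleaving "beeb" and "gfhi":
  Position 0: 'b' from first, 'g' from second => "bg"
  Position 1: 'e' from first, 'f' from second => "ef"
  Position 2: 'e' from first, 'h' from second => "eh"
  Position 3: 'b' from first, 'i' from second => "bi"
Result: bgefehbi

bgefehbi


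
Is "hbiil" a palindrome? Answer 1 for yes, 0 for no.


Input: hbiil
Reversed: liibh
  Compare pos 0 ('h') with pos 4 ('l'): MISMATCH
  Compare pos 1 ('b') with pos 3 ('i'): MISMATCH
Result: not a palindrome

0


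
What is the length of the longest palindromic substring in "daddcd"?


Input: "daddcd"
Checking substrings for palindromes:
  [0:3] "dad" (len 3) => palindrome
  [3:6] "dcd" (len 3) => palindrome
  [2:4] "dd" (len 2) => palindrome
Longest palindromic substring: "dad" with length 3

3


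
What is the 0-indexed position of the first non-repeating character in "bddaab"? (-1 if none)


Input: bddaab
Character frequencies:
  'a': 2
  'b': 2
  'd': 2
Scanning left to right for freq == 1:
  Position 0 ('b'): freq=2, skip
  Position 1 ('d'): freq=2, skip
  Position 2 ('d'): freq=2, skip
  Position 3 ('a'): freq=2, skip
  Position 4 ('a'): freq=2, skip
  Position 5 ('b'): freq=2, skip
  No unique character found => answer = -1

-1


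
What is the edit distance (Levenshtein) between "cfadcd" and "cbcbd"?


Computing edit distance: "cfadcd" -> "cbcbd"
DP table:
           c    b    c    b    d
      0    1    2    3    4    5
  c   1    0    1    2    3    4
  f   2    1    1    2    3    4
  a   3    2    2    2    3    4
  d   4    3    3    3    3    3
  c   5    4    4    3    4    4
  d   6    5    5    4    4    4
Edit distance = dp[6][5] = 4

4


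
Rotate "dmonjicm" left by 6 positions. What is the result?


Input: "dmonjicm", rotate left by 6
First 6 characters: "dmonji"
Remaining characters: "cm"
Concatenate remaining + first: "cm" + "dmonji" = "cmdmonji"

cmdmonji


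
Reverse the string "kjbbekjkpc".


Input: kjbbekjkpc
Reading characters right to left:
  Position 9: 'c'
  Position 8: 'p'
  Position 7: 'k'
  Position 6: 'j'
  Position 5: 'k'
  Position 4: 'e'
  Position 3: 'b'
  Position 2: 'b'
  Position 1: 'j'
  Position 0: 'k'
Reversed: cpkjkebbjk

cpkjkebbjk


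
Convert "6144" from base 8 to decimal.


Input: "6144" in base 8
Positional expansion:
  Digit '6' (value 6) x 8^3 = 3072
  Digit '1' (value 1) x 8^2 = 64
  Digit '4' (value 4) x 8^1 = 32
  Digit '4' (value 4) x 8^0 = 4
Sum = 3172

3172


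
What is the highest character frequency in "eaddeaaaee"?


Input: eaddeaaaee
Character counts:
  'a': 4
  'd': 2
  'e': 4
Maximum frequency: 4

4


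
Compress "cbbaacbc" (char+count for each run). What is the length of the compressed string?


Input: cbbaacbc
Runs:
  'c' x 1 => "c1"
  'b' x 2 => "b2"
  'a' x 2 => "a2"
  'c' x 1 => "c1"
  'b' x 1 => "b1"
  'c' x 1 => "c1"
Compressed: "c1b2a2c1b1c1"
Compressed length: 12

12


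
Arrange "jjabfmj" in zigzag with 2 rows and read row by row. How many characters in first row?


Zigzag "jjabfmj" into 2 rows:
Placing characters:
  'j' => row 0
  'j' => row 1
  'a' => row 0
  'b' => row 1
  'f' => row 0
  'm' => row 1
  'j' => row 0
Rows:
  Row 0: "jafj"
  Row 1: "jbm"
First row length: 4

4


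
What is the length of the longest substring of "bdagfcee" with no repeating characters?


Input: "bdagfcee"
Sliding window (track last position of each char):
  Position 0 ('b'): window [0,0] length 1 -- new best
  Position 1 ('d'): window [0,1] length 2 -- new best
  Position 2 ('a'): window [0,2] length 3 -- new best
  Position 3 ('g'): window [0,3] length 4 -- new best
  Position 4 ('f'): window [0,4] length 5 -- new best
  Position 5 ('c'): window [0,5] length 6 -- new best
  Position 6 ('e'): window [0,6] length 7 -- new best
  Position 7 ('e'): repeat (last at 6), move window start to 7
  Position 7 ('e'): window [7,7] length 1
Longest substring with no repeats: "bdagfce" with length 7

7
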